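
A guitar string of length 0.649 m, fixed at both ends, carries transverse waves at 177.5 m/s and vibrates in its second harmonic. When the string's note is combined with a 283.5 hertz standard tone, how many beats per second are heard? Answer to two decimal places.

For a string fixed at both ends, f_n = n·v/(2L) = 2·177.5/(2·0.649) = 273.4977 Hz.
f_beat = |273.4977 − 283.5| = 10.00 Hz.

10.00 Hz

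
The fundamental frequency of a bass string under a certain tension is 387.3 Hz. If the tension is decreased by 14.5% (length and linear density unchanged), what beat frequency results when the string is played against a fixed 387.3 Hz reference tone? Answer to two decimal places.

For a string, f ∝ √T, so the new frequency is 387.3·√0.855 = 358.1216 Hz.
f_beat = |358.1216 − 387.3| = 29.18 Hz.

29.18 Hz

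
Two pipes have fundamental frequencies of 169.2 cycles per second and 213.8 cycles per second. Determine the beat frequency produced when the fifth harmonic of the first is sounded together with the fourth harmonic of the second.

9.2 Hz

Fifth harmonic of the first: 5·169.2 = 846.0 Hz.
Fourth harmonic of the second: 4·213.8 = 855.2 Hz.
f_beat = |846.0 − 855.2| = 9.2 Hz.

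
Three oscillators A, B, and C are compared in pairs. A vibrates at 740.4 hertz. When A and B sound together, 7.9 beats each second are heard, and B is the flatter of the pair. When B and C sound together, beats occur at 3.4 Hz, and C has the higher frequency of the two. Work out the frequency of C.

B is below A, so f_B = 740.4 − 7.9 = 732.5 Hz.
C is above B, so f_C = 732.5 + 3.4 = 735.9 Hz.

735.9 Hz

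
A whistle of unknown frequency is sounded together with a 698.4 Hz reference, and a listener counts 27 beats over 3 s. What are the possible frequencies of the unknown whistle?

Beat frequency = 27/3 = 9 Hz.
|f − 698.4| = 9, so f = 698.4 ± 9.

689.4 Hz or 707.4 Hz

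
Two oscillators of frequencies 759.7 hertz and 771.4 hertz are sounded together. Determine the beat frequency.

11.7 Hz

f_beat = |f₁ − f₂|.
|759.7 − 771.4| = 11.7 Hz.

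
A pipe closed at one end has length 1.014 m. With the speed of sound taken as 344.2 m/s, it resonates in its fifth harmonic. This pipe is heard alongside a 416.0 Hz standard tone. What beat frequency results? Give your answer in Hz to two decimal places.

8.31 Hz

Closed pipe (odd harmonics): f_n = n·v/(4L) = 5·344.2/(4·1.014) = 424.3097 Hz.
f_beat = |424.3097 − 416.0| = 8.31 Hz.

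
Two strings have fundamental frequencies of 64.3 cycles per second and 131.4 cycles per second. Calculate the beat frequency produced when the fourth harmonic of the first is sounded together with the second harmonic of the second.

5.6 Hz

Fourth harmonic of the first: 4·64.3 = 257.2 Hz.
Second harmonic of the second: 2·131.4 = 262.8 Hz.
f_beat = |257.2 − 262.8| = 5.6 Hz.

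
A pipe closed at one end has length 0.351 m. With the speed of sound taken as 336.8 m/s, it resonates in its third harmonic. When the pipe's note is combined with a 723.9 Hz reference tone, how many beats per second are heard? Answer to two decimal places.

Closed pipe (odd harmonics): f_n = n·v/(4L) = 3·336.8/(4·0.351) = 719.6581 Hz.
f_beat = |719.6581 − 723.9| = 4.24 Hz.

4.24 Hz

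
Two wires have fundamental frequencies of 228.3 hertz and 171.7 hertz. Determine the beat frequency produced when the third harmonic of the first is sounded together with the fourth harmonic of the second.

Third harmonic of the first: 3·228.3 = 684.9 Hz.
Fourth harmonic of the second: 4·171.7 = 686.8 Hz.
f_beat = |684.9 − 686.8| = 1.9 Hz.

1.9 Hz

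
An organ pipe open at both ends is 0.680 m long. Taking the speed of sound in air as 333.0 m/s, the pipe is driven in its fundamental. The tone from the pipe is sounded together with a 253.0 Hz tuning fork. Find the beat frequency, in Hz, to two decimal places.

Open pipe: f_n = n·v/(2L) = 1·333.0/(2·0.680) = 244.8529 Hz.
f_beat = |244.8529 − 253.0| = 8.15 Hz.

8.15 Hz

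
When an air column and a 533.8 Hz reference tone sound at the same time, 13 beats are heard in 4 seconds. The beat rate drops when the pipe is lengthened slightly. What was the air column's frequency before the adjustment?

Beat frequency = 13/4 = 3.25 Hz.
|f − 533.8| = 3.25, so the air column was at either 530.55 Hz or 537.05 Hz.
A longer pipe has a lower fundamental; the adjustment lowers the air column's frequency.
The beat rate fell, so the adjustment moved the air column toward 533.8 Hz — it must have started above the reference.

537.05 Hz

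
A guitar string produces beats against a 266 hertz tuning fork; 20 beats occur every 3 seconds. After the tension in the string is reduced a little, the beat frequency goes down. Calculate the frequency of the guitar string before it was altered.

272.6667 Hz

Beat frequency = 20/3 = 6.6667 Hz.
|f − 266| = 6.6667, so the guitar string was at either 259.3333 Hz or 272.6667 Hz.
Lower tension means lower frequency; the adjustment lowers the guitar string's frequency.
The beat rate fell, so the adjustment moved the guitar string toward 266 Hz — it must have started above the reference.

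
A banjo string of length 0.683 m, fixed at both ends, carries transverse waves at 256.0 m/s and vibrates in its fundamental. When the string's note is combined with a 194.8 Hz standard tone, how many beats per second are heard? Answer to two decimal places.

7.39 Hz

For a string fixed at both ends, f_n = n·v/(2L) = 1·256.0/(2·0.683) = 187.4085 Hz.
f_beat = |187.4085 − 194.8| = 7.39 Hz.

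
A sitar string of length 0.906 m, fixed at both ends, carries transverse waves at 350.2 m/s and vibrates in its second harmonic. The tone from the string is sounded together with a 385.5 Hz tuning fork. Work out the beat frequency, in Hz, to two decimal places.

For a string fixed at both ends, f_n = n·v/(2L) = 2·350.2/(2·0.906) = 386.5342 Hz.
f_beat = |386.5342 − 385.5| = 1.03 Hz.

1.03 Hz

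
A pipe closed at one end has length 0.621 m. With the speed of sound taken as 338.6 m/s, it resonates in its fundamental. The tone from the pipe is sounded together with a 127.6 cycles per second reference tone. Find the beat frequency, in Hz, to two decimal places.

8.71 Hz

Closed pipe (odd harmonics): f_n = n·v/(4L) = 1·338.6/(4·0.621) = 136.3124 Hz.
f_beat = |136.3124 − 127.6| = 8.71 Hz.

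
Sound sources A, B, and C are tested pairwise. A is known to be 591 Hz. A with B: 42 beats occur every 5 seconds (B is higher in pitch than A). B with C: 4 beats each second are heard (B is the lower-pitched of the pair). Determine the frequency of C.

603.4 Hz

A–B: Beat frequency = 42/5 = 8.4 Hz.
B is above A, so f_B = 591 + 8.4 = 599.4 Hz.
C is above B, so f_C = 599.4 + 4 = 603.4 Hz.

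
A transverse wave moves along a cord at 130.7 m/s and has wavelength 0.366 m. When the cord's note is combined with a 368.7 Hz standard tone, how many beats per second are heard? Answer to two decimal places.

11.60 Hz

Source frequency f = v/λ = 130.7/0.366 = 357.1038 Hz.
f_beat = |357.1038 − 368.7| = 11.60 Hz.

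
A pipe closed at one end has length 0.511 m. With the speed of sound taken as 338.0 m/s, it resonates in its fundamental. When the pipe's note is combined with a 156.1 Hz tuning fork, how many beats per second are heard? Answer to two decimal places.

Closed pipe (odd harmonics): f_n = n·v/(4L) = 1·338.0/(4·0.511) = 165.3620 Hz.
f_beat = |165.3620 − 156.1| = 9.26 Hz.

9.26 Hz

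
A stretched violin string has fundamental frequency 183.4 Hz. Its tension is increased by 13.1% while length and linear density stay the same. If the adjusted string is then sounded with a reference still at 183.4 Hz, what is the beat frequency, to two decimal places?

11.64 Hz

For a string, f ∝ √T, so the new frequency is 183.4·√1.131 = 195.0431 Hz.
f_beat = |195.0431 − 183.4| = 11.64 Hz.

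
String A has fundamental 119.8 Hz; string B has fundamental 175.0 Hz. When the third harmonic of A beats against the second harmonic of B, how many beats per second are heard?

Third harmonic of the first: 3·119.8 = 359.4 Hz.
Second harmonic of the second: 2·175.0 = 350.0 Hz.
f_beat = |359.4 − 350.0| = 9.4 Hz.

9.4 Hz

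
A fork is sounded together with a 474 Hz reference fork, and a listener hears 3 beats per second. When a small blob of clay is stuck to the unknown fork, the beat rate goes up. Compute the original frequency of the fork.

471 Hz

|f − 474| = 3, so the fork was at either 471 Hz or 477 Hz.
Adding mass to a fork lowers its frequency; the adjustment lowers the fork's frequency.
The beat rate rose, so the adjustment moved the fork further from 474 Hz — it was already below the reference.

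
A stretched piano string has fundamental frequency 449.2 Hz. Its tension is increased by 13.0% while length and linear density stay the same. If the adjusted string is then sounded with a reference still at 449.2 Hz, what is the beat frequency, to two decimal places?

For a string, f ∝ √T, so the new frequency is 449.2·√1.130 = 477.5061 Hz.
f_beat = |477.5061 − 449.2| = 28.31 Hz.

28.31 Hz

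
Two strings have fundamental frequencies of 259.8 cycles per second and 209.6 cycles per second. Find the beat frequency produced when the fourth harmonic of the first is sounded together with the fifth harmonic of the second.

Fourth harmonic of the first: 4·259.8 = 1039.2 Hz.
Fifth harmonic of the second: 5·209.6 = 1048.0 Hz.
f_beat = |1039.2 − 1048.0| = 8.8 Hz.

8.8 Hz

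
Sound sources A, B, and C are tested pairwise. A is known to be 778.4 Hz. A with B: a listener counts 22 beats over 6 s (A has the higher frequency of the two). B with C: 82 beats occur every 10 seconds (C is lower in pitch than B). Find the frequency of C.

A–B: Beat frequency = 22/6 = 3.6667 Hz.
B is below A, so f_B = 778.4 − 3.6667 = 774.7333 Hz.
B–C: Beat frequency = 82/10 = 8.2 Hz.
C is below B, so f_C = 774.7333 − 8.2 = 766.5333 Hz.

766.5333 Hz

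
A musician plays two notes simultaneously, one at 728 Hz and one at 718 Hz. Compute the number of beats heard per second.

10 Hz

Beats arise from superposition of two nearby frequencies; the beat rate is |f₁ − f₂|.
|728 − 718| = 10 Hz.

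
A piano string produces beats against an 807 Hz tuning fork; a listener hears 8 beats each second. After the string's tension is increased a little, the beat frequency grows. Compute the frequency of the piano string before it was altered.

815 Hz

|f − 807| = 8, so the piano string was at either 799 Hz or 815 Hz.
Higher tension means higher frequency; the adjustment raises the piano string's frequency.
The beat rate rose, so the adjustment moved the piano string further from 807 Hz — it was already above the reference.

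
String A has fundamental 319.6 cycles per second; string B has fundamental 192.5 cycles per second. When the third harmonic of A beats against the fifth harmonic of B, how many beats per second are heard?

3.7 Hz

Third harmonic of the first: 3·319.6 = 958.8 Hz.
Fifth harmonic of the second: 5·192.5 = 962.5 Hz.
f_beat = |958.8 − 962.5| = 3.7 Hz.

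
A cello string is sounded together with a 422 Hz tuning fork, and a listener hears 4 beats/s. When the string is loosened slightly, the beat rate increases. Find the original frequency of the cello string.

418 Hz

|f − 422| = 4, so the cello string was at either 418 Hz or 426 Hz.
Reducing tension lowers a string's frequency; the adjustment lowers the cello string's frequency.
The beat rate rose, so the adjustment moved the cello string further from 422 Hz — it was already below the reference.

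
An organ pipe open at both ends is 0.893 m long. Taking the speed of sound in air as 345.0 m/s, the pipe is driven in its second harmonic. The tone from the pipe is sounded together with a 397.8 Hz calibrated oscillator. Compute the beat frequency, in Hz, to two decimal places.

11.46 Hz

Open pipe: f_n = n·v/(2L) = 2·345.0/(2·0.893) = 386.3382 Hz.
f_beat = |386.3382 − 397.8| = 11.46 Hz.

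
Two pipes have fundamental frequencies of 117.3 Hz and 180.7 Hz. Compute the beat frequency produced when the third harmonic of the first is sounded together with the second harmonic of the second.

Third harmonic of the first: 3·117.3 = 351.9 Hz.
Second harmonic of the second: 2·180.7 = 361.4 Hz.
f_beat = |351.9 − 361.4| = 9.5 Hz.

9.5 Hz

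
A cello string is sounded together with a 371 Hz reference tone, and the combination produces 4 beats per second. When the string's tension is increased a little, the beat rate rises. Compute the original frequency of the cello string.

375 Hz

|f − 371| = 4, so the cello string was at either 367 Hz or 375 Hz.
Higher tension means higher frequency; the adjustment raises the cello string's frequency.
The beat rate rose, so the adjustment moved the cello string further from 371 Hz — it was already above the reference.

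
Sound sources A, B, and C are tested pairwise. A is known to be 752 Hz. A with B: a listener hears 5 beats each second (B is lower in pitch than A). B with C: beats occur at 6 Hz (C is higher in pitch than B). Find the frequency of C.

B is below A, so f_B = 752 − 5 = 747 Hz.
C is above B, so f_C = 747 + 6 = 753 Hz.

753 Hz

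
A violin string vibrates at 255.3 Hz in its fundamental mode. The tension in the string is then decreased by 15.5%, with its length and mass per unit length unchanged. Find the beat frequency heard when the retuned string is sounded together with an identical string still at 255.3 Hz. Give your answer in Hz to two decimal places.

For a string, f ∝ √T, so the new frequency is 255.3·√0.845 = 234.6817 Hz.
f_beat = |234.6817 − 255.3| = 20.62 Hz.

20.62 Hz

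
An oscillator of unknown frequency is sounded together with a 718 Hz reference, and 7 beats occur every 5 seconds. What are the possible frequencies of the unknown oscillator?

716.6 Hz or 719.4 Hz

Beat frequency = 7/5 = 1.4 Hz.
|f − 718| = 1.4, so f = 718 ± 1.4.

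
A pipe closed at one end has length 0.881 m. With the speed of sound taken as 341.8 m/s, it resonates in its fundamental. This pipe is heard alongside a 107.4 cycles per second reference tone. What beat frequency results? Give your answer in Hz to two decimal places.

Closed pipe (odd harmonics): f_n = n·v/(4L) = 1·341.8/(4·0.881) = 96.9921 Hz.
f_beat = |96.9921 − 107.4| = 10.41 Hz.

10.41 Hz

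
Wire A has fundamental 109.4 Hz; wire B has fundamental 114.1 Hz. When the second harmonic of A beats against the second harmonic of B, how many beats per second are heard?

Second harmonic of the first: 2·109.4 = 218.8 Hz.
Second harmonic of the second: 2·114.1 = 228.2 Hz.
f_beat = |218.8 − 228.2| = 9.4 Hz.

9.4 Hz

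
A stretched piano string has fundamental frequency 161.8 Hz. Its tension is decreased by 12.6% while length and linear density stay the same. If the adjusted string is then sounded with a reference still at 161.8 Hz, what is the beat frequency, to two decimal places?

For a string, f ∝ √T, so the new frequency is 161.8·√0.874 = 151.2635 Hz.
f_beat = |151.2635 − 161.8| = 10.54 Hz.

10.54 Hz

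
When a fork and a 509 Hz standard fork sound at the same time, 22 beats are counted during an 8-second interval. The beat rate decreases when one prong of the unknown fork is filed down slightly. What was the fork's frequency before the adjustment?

Beat frequency = 22/8 = 2.75 Hz.
|f − 509| = 2.75, so the fork was at either 506.25 Hz or 511.75 Hz.
Filing a prong removes mass and raises the fork's frequency; the adjustment raises the fork's frequency.
The beat rate fell, so the adjustment moved the fork toward 509 Hz — it must have started below the reference.

506.25 Hz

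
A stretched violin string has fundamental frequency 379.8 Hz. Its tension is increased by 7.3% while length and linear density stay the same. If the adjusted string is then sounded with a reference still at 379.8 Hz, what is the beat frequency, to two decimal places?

13.62 Hz

For a string, f ∝ √T, so the new frequency is 379.8·√1.073 = 393.4185 Hz.
f_beat = |393.4185 − 379.8| = 13.62 Hz.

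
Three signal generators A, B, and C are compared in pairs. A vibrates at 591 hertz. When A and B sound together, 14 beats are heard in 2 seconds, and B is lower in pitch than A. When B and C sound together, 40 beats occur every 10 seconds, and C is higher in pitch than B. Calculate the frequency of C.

588 Hz

A–B: Beat frequency = 14/2 = 7 Hz.
B is below A, so f_B = 591 − 7 = 584 Hz.
B–C: Beat frequency = 40/10 = 4 Hz.
C is above B, so f_C = 584 + 4 = 588 Hz.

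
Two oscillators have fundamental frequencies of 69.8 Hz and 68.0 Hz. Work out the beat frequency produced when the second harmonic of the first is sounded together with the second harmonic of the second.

3.6 Hz

Second harmonic of the first: 2·69.8 = 139.6 Hz.
Second harmonic of the second: 2·68.0 = 136.0 Hz.
f_beat = |139.6 − 136.0| = 3.6 Hz.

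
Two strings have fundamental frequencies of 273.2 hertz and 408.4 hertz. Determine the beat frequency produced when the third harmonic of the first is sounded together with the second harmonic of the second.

2.8 Hz

Third harmonic of the first: 3·273.2 = 819.6 Hz.
Second harmonic of the second: 2·408.4 = 816.8 Hz.
f_beat = |819.6 − 816.8| = 2.8 Hz.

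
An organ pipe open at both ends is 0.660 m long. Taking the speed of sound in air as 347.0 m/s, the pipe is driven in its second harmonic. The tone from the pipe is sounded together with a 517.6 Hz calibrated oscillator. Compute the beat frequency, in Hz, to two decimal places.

Open pipe: f_n = n·v/(2L) = 2·347.0/(2·0.660) = 525.7576 Hz.
f_beat = |525.7576 − 517.6| = 8.16 Hz.

8.16 Hz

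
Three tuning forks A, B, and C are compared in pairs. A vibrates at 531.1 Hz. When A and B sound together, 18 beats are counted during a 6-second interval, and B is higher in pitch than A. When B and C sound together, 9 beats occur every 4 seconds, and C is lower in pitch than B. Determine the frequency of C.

A–B: Beat frequency = 18/6 = 3 Hz.
B is above A, so f_B = 531.1 + 3 = 534.1 Hz.
B–C: Beat frequency = 9/4 = 2.25 Hz.
C is below B, so f_C = 534.1 − 2.25 = 531.85 Hz.

531.85 Hz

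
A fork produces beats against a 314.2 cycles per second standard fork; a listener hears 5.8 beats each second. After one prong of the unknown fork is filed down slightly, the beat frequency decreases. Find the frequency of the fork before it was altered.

308.4 Hz

|f − 314.2| = 5.8, so the fork was at either 308.4 Hz or 320 Hz.
Filing a prong removes mass and raises the fork's frequency; the adjustment raises the fork's frequency.
The beat rate fell, so the adjustment moved the fork toward 314.2 Hz — it must have started below the reference.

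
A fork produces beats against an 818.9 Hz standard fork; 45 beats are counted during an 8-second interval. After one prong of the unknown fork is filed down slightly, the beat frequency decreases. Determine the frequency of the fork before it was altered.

813.275 Hz

Beat frequency = 45/8 = 5.625 Hz.
|f − 818.9| = 5.625, so the fork was at either 813.275 Hz or 824.525 Hz.
Filing a prong removes mass and raises the fork's frequency; the adjustment raises the fork's frequency.
The beat rate fell, so the adjustment moved the fork toward 818.9 Hz — it must have started below the reference.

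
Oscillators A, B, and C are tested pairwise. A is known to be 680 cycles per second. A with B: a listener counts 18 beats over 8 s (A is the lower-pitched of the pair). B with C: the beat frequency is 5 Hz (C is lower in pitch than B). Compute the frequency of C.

677.25 Hz

A–B: Beat frequency = 18/8 = 2.25 Hz.
B is above A, so f_B = 680 + 2.25 = 682.25 Hz.
C is below B, so f_C = 682.25 − 5 = 677.25 Hz.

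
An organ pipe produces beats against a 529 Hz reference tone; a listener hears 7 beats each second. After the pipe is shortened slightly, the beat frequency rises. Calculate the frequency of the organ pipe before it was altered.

536 Hz

|f − 529| = 7, so the organ pipe was at either 522 Hz or 536 Hz.
A shorter pipe has a higher fundamental; the adjustment raises the organ pipe's frequency.
The beat rate rose, so the adjustment moved the organ pipe further from 529 Hz — it was already above the reference.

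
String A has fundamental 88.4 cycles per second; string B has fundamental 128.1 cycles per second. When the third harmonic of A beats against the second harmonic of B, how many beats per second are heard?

9.0 Hz

Third harmonic of the first: 3·88.4 = 265.2 Hz.
Second harmonic of the second: 2·128.1 = 256.2 Hz.
f_beat = |265.2 − 256.2| = 9.0 Hz.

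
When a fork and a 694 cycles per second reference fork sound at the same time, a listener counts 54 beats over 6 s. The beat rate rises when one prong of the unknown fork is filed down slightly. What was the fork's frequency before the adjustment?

703 Hz

Beat frequency = 54/6 = 9 Hz.
|f − 694| = 9, so the fork was at either 685 Hz or 703 Hz.
Filing a prong removes mass and raises the fork's frequency; the adjustment raises the fork's frequency.
The beat rate rose, so the adjustment moved the fork further from 694 Hz — it was already above the reference.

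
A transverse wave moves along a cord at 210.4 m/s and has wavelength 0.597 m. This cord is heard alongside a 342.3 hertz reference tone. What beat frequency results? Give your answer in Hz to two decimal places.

Source frequency f = v/λ = 210.4/0.597 = 352.4288 Hz.
f_beat = |352.4288 − 342.3| = 10.13 Hz.

10.13 Hz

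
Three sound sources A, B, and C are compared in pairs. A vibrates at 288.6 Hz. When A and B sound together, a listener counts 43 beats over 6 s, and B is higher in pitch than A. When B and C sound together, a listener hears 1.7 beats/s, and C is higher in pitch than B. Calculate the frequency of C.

A–B: Beat frequency = 43/6 = 7.1667 Hz.
B is above A, so f_B = 288.6 + 7.1667 = 295.7667 Hz.
C is above B, so f_C = 295.7667 + 1.7 = 297.4667 Hz.

297.4667 Hz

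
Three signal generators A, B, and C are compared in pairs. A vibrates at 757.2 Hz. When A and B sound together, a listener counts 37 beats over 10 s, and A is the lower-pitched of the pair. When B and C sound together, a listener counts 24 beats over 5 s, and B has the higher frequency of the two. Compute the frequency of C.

A–B: Beat frequency = 37/10 = 3.7 Hz.
B is above A, so f_B = 757.2 + 3.7 = 760.9 Hz.
B–C: Beat frequency = 24/5 = 4.8 Hz.
C is below B, so f_C = 760.9 − 4.8 = 756.1 Hz.

756.1 Hz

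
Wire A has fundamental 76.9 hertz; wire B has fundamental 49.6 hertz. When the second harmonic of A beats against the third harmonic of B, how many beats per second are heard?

5.0 Hz

Second harmonic of the first: 2·76.9 = 153.8 Hz.
Third harmonic of the second: 3·49.6 = 148.8 Hz.
f_beat = |153.8 − 148.8| = 5.0 Hz.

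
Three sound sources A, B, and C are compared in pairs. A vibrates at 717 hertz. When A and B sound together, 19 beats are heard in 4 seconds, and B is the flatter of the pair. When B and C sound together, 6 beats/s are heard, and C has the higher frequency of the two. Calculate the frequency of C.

A–B: Beat frequency = 19/4 = 4.75 Hz.
B is below A, so f_B = 717 − 4.75 = 712.25 Hz.
C is above B, so f_C = 712.25 + 6 = 718.25 Hz.

718.25 Hz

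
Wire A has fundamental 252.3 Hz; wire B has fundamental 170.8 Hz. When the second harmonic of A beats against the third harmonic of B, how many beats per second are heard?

Second harmonic of the first: 2·252.3 = 504.6 Hz.
Third harmonic of the second: 3·170.8 = 512.4 Hz.
f_beat = |504.6 − 512.4| = 7.8 Hz.

7.8 Hz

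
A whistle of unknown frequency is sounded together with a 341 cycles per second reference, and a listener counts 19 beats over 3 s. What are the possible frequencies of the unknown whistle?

334.6667 Hz or 347.3333 Hz

Beat frequency = 19/3 = 6.3333 Hz.
|f − 341| = 6.3333, so f = 341 ± 6.3333.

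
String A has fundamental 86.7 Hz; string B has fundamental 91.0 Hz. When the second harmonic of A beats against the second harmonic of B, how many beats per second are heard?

8.6 Hz

Second harmonic of the first: 2·86.7 = 173.4 Hz.
Second harmonic of the second: 2·91.0 = 182.0 Hz.
f_beat = |173.4 − 182.0| = 8.6 Hz.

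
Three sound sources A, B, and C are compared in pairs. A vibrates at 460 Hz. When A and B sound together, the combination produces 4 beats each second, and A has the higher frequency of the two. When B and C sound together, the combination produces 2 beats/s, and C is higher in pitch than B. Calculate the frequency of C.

458 Hz

B is below A, so f_B = 460 − 4 = 456 Hz.
C is above B, so f_C = 456 + 2 = 458 Hz.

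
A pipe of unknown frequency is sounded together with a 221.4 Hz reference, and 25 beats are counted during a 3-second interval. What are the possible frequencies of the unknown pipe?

Beat frequency = 25/3 = 8.3333 Hz.
|f − 221.4| = 8.3333, so f = 221.4 ± 8.3333.

213.0667 Hz or 229.7333 Hz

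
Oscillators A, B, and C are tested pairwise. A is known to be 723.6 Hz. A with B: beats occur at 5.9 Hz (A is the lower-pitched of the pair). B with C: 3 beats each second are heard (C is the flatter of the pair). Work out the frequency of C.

B is above A, so f_B = 723.6 + 5.9 = 729.5 Hz.
C is below B, so f_C = 729.5 − 3 = 726.5 Hz.

726.5 Hz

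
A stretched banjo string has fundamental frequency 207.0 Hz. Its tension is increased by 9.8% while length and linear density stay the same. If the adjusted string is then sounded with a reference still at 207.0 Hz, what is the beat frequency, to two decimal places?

9.91 Hz

For a string, f ∝ √T, so the new frequency is 207.0·√1.098 = 216.9060 Hz.
f_beat = |216.9060 − 207.0| = 9.91 Hz.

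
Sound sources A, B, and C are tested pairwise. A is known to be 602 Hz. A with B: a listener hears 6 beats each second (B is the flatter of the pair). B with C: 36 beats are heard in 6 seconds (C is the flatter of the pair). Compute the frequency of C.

B is below A, so f_B = 602 − 6 = 596 Hz.
B–C: Beat frequency = 36/6 = 6 Hz.
C is below B, so f_C = 596 − 6 = 590 Hz.

590 Hz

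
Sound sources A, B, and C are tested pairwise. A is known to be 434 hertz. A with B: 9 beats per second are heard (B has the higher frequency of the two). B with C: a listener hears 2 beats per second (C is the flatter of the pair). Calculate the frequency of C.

441 Hz

B is above A, so f_B = 434 + 9 = 443 Hz.
C is below B, so f_C = 443 − 2 = 441 Hz.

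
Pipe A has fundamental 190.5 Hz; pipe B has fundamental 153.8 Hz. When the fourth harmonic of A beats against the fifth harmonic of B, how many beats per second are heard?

Fourth harmonic of the first: 4·190.5 = 762.0 Hz.
Fifth harmonic of the second: 5·153.8 = 769.0 Hz.
f_beat = |762.0 − 769.0| = 7.0 Hz.

7.0 Hz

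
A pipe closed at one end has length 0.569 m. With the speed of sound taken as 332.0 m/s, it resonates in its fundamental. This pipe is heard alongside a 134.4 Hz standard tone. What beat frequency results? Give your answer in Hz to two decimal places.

11.47 Hz

Closed pipe (odd harmonics): f_n = n·v/(4L) = 1·332.0/(4·0.569) = 145.8699 Hz.
f_beat = |145.8699 − 134.4| = 11.47 Hz.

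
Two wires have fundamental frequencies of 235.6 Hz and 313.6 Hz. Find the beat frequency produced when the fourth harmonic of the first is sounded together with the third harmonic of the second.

1.6 Hz

Fourth harmonic of the first: 4·235.6 = 942.4 Hz.
Third harmonic of the second: 3·313.6 = 940.8 Hz.
f_beat = |942.4 − 940.8| = 1.6 Hz.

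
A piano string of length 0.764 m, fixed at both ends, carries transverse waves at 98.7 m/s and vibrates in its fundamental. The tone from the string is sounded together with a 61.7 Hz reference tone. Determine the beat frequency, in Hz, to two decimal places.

For a string fixed at both ends, f_n = n·v/(2L) = 1·98.7/(2·0.764) = 64.5942 Hz.
f_beat = |64.5942 − 61.7| = 2.89 Hz.

2.89 Hz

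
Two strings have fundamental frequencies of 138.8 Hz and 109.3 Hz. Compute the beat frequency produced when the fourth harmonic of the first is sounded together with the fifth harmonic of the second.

8.7 Hz

Fourth harmonic of the first: 4·138.8 = 555.2 Hz.
Fifth harmonic of the second: 5·109.3 = 546.5 Hz.
f_beat = |555.2 − 546.5| = 8.7 Hz.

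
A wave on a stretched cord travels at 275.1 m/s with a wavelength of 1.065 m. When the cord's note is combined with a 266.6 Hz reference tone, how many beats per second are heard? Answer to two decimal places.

8.29 Hz

Source frequency f = v/λ = 275.1/1.065 = 258.3099 Hz.
f_beat = |258.3099 − 266.6| = 8.29 Hz.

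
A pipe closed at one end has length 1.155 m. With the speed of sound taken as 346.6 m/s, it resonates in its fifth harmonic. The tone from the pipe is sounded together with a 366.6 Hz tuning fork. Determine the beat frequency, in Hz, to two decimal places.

Closed pipe (odd harmonics): f_n = n·v/(4L) = 5·346.6/(4·1.155) = 375.1082 Hz.
f_beat = |375.1082 − 366.6| = 8.51 Hz.

8.51 Hz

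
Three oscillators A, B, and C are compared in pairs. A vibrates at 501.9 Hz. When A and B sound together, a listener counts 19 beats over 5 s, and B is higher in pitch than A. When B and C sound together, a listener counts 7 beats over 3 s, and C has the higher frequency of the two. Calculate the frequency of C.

508.0333 Hz

A–B: Beat frequency = 19/5 = 3.8 Hz.
B is above A, so f_B = 501.9 + 3.8 = 505.7 Hz.
B–C: Beat frequency = 7/3 = 2.3333 Hz.
C is above B, so f_C = 505.7 + 2.3333 = 508.0333 Hz.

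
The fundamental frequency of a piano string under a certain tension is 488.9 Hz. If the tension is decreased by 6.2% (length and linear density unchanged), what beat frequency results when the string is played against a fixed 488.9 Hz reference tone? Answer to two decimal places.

15.40 Hz

For a string, f ∝ √T, so the new frequency is 488.9·√0.938 = 473.5016 Hz.
f_beat = |473.5016 − 488.9| = 15.40 Hz.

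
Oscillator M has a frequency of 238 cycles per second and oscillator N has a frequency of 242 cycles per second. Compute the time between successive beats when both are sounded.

0.250 s

f_beat = |238 − 242| = 4 Hz.
Beat period T = 1 / f_beat = 1 / 4 s.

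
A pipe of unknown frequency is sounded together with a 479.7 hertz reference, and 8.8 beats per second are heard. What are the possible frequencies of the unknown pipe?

470.9 Hz or 488.5 Hz

|f − 479.7| = 8.8, so f = 479.7 ± 8.8.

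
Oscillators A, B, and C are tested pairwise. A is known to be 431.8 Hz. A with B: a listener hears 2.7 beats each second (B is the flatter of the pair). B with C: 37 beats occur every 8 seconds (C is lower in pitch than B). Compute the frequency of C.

B is below A, so f_B = 431.8 − 2.7 = 429.1 Hz.
B–C: Beat frequency = 37/8 = 4.625 Hz.
C is below B, so f_C = 429.1 − 4.625 = 424.475 Hz.

424.475 Hz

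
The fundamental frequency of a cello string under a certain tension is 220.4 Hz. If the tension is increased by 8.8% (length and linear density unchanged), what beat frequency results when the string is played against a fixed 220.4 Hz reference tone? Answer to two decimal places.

For a string, f ∝ √T, so the new frequency is 220.4·√1.088 = 229.8932 Hz.
f_beat = |229.8932 − 220.4| = 9.49 Hz.

9.49 Hz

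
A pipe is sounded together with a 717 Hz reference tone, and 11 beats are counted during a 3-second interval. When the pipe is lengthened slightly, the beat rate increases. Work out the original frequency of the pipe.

713.3333 Hz

Beat frequency = 11/3 = 3.6667 Hz.
|f − 717| = 3.6667, so the pipe was at either 713.3333 Hz or 720.6667 Hz.
A longer pipe has a lower fundamental; the adjustment lowers the pipe's frequency.
The beat rate rose, so the adjustment moved the pipe further from 717 Hz — it was already below the reference.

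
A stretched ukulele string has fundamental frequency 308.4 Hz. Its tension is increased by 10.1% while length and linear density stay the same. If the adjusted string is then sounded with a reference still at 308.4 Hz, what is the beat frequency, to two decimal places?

15.20 Hz

For a string, f ∝ √T, so the new frequency is 308.4·√1.101 = 323.5996 Hz.
f_beat = |323.5996 − 308.4| = 15.20 Hz.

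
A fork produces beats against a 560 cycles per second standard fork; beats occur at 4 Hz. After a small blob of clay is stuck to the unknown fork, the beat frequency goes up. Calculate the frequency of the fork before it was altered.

|f − 560| = 4, so the fork was at either 556 Hz or 564 Hz.
Adding mass to a fork lowers its frequency; the adjustment lowers the fork's frequency.
The beat rate rose, so the adjustment moved the fork further from 560 Hz — it was already below the reference.

556 Hz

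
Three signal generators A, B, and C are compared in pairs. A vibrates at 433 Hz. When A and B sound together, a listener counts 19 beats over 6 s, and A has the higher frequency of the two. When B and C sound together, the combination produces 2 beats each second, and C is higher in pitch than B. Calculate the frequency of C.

A–B: Beat frequency = 19/6 = 3.1667 Hz.
B is below A, so f_B = 433 − 3.1667 = 429.8333 Hz.
C is above B, so f_C = 429.8333 + 2 = 431.8333 Hz.

431.8333 Hz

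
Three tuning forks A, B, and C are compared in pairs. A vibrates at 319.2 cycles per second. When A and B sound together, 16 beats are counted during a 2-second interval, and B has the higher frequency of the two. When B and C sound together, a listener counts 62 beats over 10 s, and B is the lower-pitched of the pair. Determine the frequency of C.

A–B: Beat frequency = 16/2 = 8 Hz.
B is above A, so f_B = 319.2 + 8 = 327.2 Hz.
B–C: Beat frequency = 62/10 = 6.2 Hz.
C is above B, so f_C = 327.2 + 6.2 = 333.4 Hz.

333.4 Hz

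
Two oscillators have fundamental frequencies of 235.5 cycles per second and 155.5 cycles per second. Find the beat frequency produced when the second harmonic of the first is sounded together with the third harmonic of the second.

4.5 Hz

Second harmonic of the first: 2·235.5 = 471.0 Hz.
Third harmonic of the second: 3·155.5 = 466.5 Hz.
f_beat = |471.0 − 466.5| = 4.5 Hz.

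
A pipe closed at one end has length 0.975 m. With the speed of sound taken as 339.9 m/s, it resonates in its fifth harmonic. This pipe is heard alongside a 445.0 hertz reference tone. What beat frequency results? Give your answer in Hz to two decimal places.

Closed pipe (odd harmonics): f_n = n·v/(4L) = 5·339.9/(4·0.975) = 435.7692 Hz.
f_beat = |435.7692 − 445.0| = 9.23 Hz.

9.23 Hz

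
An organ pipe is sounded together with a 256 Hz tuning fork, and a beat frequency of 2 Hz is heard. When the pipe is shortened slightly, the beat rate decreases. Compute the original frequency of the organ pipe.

|f − 256| = 2, so the organ pipe was at either 254 Hz or 258 Hz.
A shorter pipe has a higher fundamental; the adjustment raises the organ pipe's frequency.
The beat rate fell, so the adjustment moved the organ pipe toward 256 Hz — it must have started below the reference.

254 Hz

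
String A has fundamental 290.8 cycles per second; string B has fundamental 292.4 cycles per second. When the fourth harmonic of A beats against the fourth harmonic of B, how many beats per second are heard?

Fourth harmonic of the first: 4·290.8 = 1163.2 Hz.
Fourth harmonic of the second: 4·292.4 = 1169.6 Hz.
f_beat = |1163.2 − 1169.6| = 6.4 Hz.

6.4 Hz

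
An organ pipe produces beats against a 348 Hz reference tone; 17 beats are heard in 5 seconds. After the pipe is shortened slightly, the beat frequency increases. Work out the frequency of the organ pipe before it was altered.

351.4 Hz

Beat frequency = 17/5 = 3.4 Hz.
|f − 348| = 3.4, so the organ pipe was at either 344.6 Hz or 351.4 Hz.
A shorter pipe has a higher fundamental; the adjustment raises the organ pipe's frequency.
The beat rate rose, so the adjustment moved the organ pipe further from 348 Hz — it was already above the reference.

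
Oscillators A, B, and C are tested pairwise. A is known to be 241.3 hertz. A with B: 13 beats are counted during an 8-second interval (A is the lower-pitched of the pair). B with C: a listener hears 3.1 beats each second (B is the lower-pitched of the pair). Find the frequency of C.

246.025 Hz

A–B: Beat frequency = 13/8 = 1.625 Hz.
B is above A, so f_B = 241.3 + 1.625 = 242.925 Hz.
C is above B, so f_C = 242.925 + 3.1 = 246.025 Hz.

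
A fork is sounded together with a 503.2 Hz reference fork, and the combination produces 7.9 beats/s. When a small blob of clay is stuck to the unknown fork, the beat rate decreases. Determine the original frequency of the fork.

511.1 Hz

|f − 503.2| = 7.9, so the fork was at either 495.3 Hz or 511.1 Hz.
Adding mass to a fork lowers its frequency; the adjustment lowers the fork's frequency.
The beat rate fell, so the adjustment moved the fork toward 503.2 Hz — it must have started above the reference.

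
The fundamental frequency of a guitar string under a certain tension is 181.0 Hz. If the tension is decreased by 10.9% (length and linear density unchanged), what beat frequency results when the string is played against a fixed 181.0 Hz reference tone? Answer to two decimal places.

For a string, f ∝ √T, so the new frequency is 181.0·√0.891 = 170.8510 Hz.
f_beat = |170.8510 − 181.0| = 10.15 Hz.

10.15 Hz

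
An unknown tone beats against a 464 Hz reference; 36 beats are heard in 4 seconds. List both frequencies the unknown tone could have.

Beat frequency = 36/4 = 9 Hz.
|f − 464| = 9, so f = 464 ± 9.

455 Hz or 473 Hz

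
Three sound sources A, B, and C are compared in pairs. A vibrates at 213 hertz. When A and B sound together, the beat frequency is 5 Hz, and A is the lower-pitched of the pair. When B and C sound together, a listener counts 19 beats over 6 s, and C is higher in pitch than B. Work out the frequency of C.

B is above A, so f_B = 213 + 5 = 218 Hz.
B–C: Beat frequency = 19/6 = 3.1667 Hz.
C is above B, so f_C = 218 + 3.1667 = 221.1667 Hz.

221.1667 Hz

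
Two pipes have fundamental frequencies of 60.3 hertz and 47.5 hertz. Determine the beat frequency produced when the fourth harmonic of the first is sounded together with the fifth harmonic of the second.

Fourth harmonic of the first: 4·60.3 = 241.2 Hz.
Fifth harmonic of the second: 5·47.5 = 237.5 Hz.
f_beat = |241.2 − 237.5| = 3.7 Hz.

3.7 Hz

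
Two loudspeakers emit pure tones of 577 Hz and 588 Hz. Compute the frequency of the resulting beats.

The beat frequency equals the magnitude of the frequency difference.
|577 − 588| = 11 Hz.

11 Hz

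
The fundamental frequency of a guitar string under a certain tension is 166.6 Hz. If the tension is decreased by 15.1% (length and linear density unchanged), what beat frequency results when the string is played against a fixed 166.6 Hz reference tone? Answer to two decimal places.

For a string, f ∝ √T, so the new frequency is 166.6·√0.849 = 153.5072 Hz.
f_beat = |153.5072 − 166.6| = 13.09 Hz.

13.09 Hz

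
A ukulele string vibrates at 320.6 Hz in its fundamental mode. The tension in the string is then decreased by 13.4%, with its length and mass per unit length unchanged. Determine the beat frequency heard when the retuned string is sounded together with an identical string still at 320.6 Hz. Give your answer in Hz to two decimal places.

22.25 Hz

For a string, f ∝ √T, so the new frequency is 320.6·√0.866 = 298.3475 Hz.
f_beat = |298.3475 − 320.6| = 22.25 Hz.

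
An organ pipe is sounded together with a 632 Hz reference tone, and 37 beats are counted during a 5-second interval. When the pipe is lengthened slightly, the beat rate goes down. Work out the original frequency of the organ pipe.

639.4 Hz

Beat frequency = 37/5 = 7.4 Hz.
|f − 632| = 7.4, so the organ pipe was at either 624.6 Hz or 639.4 Hz.
A longer pipe has a lower fundamental; the adjustment lowers the organ pipe's frequency.
The beat rate fell, so the adjustment moved the organ pipe toward 632 Hz — it must have started above the reference.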